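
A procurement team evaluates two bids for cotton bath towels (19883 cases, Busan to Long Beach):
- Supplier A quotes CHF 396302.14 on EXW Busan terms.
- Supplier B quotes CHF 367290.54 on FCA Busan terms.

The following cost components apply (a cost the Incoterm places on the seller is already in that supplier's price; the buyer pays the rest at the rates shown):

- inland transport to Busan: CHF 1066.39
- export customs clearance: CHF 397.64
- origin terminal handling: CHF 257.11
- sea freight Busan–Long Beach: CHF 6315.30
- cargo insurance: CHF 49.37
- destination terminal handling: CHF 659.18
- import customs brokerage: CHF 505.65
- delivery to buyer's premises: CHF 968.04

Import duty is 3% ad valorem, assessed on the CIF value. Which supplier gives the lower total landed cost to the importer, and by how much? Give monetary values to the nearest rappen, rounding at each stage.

Supplier B is cheaper by CHF 31389.90

Supplier A (EXW):
CIF value = EXW price + inland to port + export clearance + origin terminal + freight + insurance = 396302.14 + 1066.39 + 397.64 + 257.11 + 6315.30 + 49.37 = 404387.95
Import duty = 404387.95 × 3% = 12131.64
Buyer bears (A): 1066.39 + 397.64 + 257.11 + 6315.30 + 49.37 + 659.18 + 505.65 + 968.04 = 10218.68
Landed cost (A) = invoice 396302.14 + 10218.68 + duty 12131.64 = 418652.46
Supplier B (FCA):
CIF value = FCA price + origin terminal + freight + insurance = 367290.54 + 257.11 + 6315.30 + 49.37 = 373912.32
Import duty = 373912.32 × 3% = 11217.37
Buyer bears (B): 257.11 + 6315.30 + 49.37 + 659.18 + 505.65 + 968.04 = 8754.65
Landed cost (B) = invoice 367290.54 + 8754.65 + duty 11217.37 = 387262.56
Difference = |418652.46 − 387262.56| = 31389.90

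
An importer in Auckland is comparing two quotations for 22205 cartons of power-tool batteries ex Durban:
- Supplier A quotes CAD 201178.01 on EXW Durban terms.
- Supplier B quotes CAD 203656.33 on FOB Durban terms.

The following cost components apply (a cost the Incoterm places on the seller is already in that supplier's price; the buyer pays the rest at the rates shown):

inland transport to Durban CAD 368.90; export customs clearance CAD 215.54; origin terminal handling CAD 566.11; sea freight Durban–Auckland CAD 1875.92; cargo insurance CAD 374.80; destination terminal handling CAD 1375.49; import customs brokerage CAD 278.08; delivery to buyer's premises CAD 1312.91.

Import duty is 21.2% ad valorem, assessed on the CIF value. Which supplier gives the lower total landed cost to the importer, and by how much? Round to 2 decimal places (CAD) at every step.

Supplier A (EXW):
CIF value = EXW price + inland to port + export clearance + origin terminal + freight + insurance = 201178.01 + 368.90 + 215.54 + 566.11 + 1875.92 + 374.80 = 204579.28
Import duty = 204579.28 × 21.2% = 43370.81
Buyer bears (A): 368.90 + 215.54 + 566.11 + 1875.92 + 374.80 + 1375.49 + 278.08 + 1312.91 = 6367.75
Landed cost (A) = invoice 201178.01 + 6367.75 + duty 43370.81 = 250916.57
Supplier B (FOB):
CIF value = FOB price + freight + insurance = 203656.33 + 1875.92 + 374.80 = 205907.05
Import duty = 205907.05 × 21.2% = 43652.29
Buyer bears (B): 1875.92 + 374.80 + 1375.49 + 278.08 + 1312.91 = 5217.20
Landed cost (B) = invoice 203656.33 + 5217.20 + duty 43652.29 = 252525.82
Difference = |250916.57 − 252525.82| = 1609.25

Supplier A is cheaper by CAD 1609.25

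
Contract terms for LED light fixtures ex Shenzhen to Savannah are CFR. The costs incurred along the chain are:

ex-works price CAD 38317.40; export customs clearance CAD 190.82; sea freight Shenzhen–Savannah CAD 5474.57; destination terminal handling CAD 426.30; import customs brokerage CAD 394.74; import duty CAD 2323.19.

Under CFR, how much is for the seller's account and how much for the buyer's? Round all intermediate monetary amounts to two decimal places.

Seller: CAD 43982.79; buyer: CAD 3144.23

CFR: the seller pays costs through ocean freight to the destination port, but not insurance.
Seller's account: goods 38317.40 + export clearance 190.82 + freight 5474.57 = 43982.79
Buyer's account: destination terminal 426.30 + brokerage 394.74 + duty 2323.19 = 3144.23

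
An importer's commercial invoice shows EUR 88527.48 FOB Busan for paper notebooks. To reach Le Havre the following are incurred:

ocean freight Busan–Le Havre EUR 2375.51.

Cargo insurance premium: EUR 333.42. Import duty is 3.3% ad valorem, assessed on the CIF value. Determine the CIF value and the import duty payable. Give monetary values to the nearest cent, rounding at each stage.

CIF value: EUR 91236.41; import duty: EUR 3010.80

CIF = FOB price + freight + insurance
CIF = 88527.48 + 2375.51 + 333.42 = 91236.41
Import duty = 91236.41 × 3.3% = 3010.80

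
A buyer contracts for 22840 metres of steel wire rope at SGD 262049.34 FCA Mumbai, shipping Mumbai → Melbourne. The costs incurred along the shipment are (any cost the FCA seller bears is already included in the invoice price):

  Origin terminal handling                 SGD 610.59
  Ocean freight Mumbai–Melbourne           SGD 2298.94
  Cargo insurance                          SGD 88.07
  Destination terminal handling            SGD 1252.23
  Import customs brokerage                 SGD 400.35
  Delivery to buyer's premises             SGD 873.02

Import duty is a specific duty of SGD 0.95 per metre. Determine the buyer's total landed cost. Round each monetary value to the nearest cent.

Total landed cost: SGD 289270.54

FCA: the seller delivers export-cleared goods to the carrier; the buyer bears costs from that point.
CIF value = FCA price + origin terminal + freight + insurance = 262049.34 + 610.59 + 2298.94 + 88.07 = 265046.94
Import duty = 22840 × 0.95 = 21698.00
Buyer bears: origin terminal 610.59 + freight 2298.94 + insurance 88.07 + destination terminal 1252.23 + brokerage 400.35 + delivery 873.02 + duty 21698.00 = 27221.20
Landed cost = invoice 262049.34 + 27221.20 = 289270.54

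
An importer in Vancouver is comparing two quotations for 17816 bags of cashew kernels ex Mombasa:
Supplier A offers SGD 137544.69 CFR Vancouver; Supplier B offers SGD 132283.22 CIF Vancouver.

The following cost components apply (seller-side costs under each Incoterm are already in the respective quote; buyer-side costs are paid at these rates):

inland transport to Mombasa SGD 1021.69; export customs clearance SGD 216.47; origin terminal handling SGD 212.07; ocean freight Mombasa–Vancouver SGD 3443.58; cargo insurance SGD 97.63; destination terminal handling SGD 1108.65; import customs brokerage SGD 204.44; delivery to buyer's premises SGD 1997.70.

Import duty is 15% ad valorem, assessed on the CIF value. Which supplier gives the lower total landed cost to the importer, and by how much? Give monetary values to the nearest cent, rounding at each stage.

Supplier B is cheaper by SGD 6162.97

Supplier A (CFR):
CIF value = CFR price + insurance = 137544.69 + 97.63 = 137642.32
Import duty = 137642.32 × 15% = 20646.35
Buyer bears (A): 97.63 + 1108.65 + 204.44 + 1997.70 = 3408.42
Landed cost (A) = invoice 137544.69 + 3408.42 + duty 20646.35 = 161599.46
Supplier B (CIF):
The CIF price already equals the CIF value: 132283.22
Import duty = 132283.22 × 15% = 19842.48
Buyer bears (B): 1108.65 + 204.44 + 1997.70 = 3310.79
Landed cost (B) = invoice 132283.22 + 3310.79 + duty 19842.48 = 155436.49
Difference = |161599.46 − 155436.49| = 6162.97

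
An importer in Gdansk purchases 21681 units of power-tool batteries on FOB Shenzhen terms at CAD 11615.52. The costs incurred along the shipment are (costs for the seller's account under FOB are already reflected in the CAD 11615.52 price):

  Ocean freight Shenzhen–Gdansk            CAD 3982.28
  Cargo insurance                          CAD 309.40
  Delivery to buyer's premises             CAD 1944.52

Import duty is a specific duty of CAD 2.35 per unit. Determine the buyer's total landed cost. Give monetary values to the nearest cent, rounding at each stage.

Total landed cost: CAD 68802.07

FOB: the seller bears costs until goods are on board at the origin port; the buyer bears freight, insurance and all costs thereafter.
CIF value = FOB price + freight + insurance = 11615.52 + 3982.28 + 309.40 = 15907.20
Import duty = 21681 × 2.35 = 50950.35
Buyer bears: freight 3982.28 + insurance 309.40 + delivery 1944.52 + duty 50950.35 = 57186.55
Landed cost = invoice 11615.52 + 57186.55 = 68802.07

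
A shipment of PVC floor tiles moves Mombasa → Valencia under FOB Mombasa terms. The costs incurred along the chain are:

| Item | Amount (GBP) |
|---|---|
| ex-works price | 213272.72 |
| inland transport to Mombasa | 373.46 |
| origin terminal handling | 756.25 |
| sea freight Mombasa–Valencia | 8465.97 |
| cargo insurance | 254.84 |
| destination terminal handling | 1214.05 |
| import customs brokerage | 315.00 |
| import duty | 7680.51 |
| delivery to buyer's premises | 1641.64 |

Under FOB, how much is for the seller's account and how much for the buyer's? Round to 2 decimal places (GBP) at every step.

FOB: the seller bears costs until goods are on board at the origin port; the buyer bears freight, insurance and all costs thereafter.
Seller's account: goods 213272.72 + inland to port 373.46 + origin terminal 756.25 = 214402.43
Buyer's account: freight 8465.97 + insurance 254.84 + destination terminal 1214.05 + brokerage 315.00 + duty 7680.51 + delivery 1641.64 = 19572.01

Seller: GBP 214402.43; buyer: GBP 19572.01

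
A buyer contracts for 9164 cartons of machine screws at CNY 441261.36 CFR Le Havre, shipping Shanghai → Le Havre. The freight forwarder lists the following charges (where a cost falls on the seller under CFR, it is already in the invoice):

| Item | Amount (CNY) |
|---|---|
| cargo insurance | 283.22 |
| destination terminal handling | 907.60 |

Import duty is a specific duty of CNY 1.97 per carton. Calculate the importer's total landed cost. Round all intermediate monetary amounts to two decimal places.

Total landed cost: CNY 460505.26

CFR: the seller pays costs through ocean freight to the destination port, but not insurance.
CIF value = CFR price + insurance = 441261.36 + 283.22 = 441544.58
Import duty = 9164 × 1.97 = 18053.08
Buyer bears: insurance 283.22 + destination terminal 907.60 + duty 18053.08 = 19243.90
Landed cost = invoice 441261.36 + 19243.90 = 460505.26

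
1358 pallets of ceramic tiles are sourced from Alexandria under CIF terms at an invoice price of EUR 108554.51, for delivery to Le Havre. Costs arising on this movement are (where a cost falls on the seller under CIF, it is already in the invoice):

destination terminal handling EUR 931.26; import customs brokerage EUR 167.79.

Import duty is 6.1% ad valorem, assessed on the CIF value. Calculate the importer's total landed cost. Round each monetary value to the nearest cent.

CIF: the seller pays costs through ocean freight and marine insurance to the destination port.
The CIF price already equals the CIF value: 108554.51
Import duty = 108554.51 × 6.1% = 6621.83
Buyer bears: destination terminal 931.26 + brokerage 167.79 + duty 6621.83 = 7720.88
Landed cost = invoice 108554.51 + 7720.88 = 116275.39

Total landed cost: EUR 116275.39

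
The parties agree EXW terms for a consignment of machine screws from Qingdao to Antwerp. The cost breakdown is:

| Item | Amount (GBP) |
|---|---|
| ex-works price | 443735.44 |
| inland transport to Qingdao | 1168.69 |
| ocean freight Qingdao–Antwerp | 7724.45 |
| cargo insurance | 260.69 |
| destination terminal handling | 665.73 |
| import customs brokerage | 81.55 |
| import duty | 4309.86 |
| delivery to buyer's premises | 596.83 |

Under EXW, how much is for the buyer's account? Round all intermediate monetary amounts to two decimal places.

EXW: the seller makes goods available at their premises; the buyer bears all onward costs.
Seller's account: goods 443735.44 = 443735.44
Buyer's account: inland to port 1168.69 + freight 7724.45 + insurance 260.69 + destination terminal 665.73 + brokerage 81.55 + duty 4309.86 + delivery 596.83 = 14807.80

Buyer's account: GBP 14807.80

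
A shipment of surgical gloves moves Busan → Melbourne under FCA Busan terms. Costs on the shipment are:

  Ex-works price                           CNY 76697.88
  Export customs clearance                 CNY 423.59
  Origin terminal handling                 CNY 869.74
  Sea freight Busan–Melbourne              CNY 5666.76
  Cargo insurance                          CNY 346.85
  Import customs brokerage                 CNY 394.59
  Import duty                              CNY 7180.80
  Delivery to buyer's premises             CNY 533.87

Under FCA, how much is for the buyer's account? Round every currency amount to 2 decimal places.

FCA: the seller delivers export-cleared goods to the carrier; the buyer bears costs from that point.
Seller's account: goods 76697.88 + export clearance 423.59 = 77121.47
Buyer's account: origin terminal 869.74 + freight 5666.76 + insurance 346.85 + brokerage 394.59 + duty 7180.80 + delivery 533.87 = 14992.61

Buyer's account: CNY 14992.61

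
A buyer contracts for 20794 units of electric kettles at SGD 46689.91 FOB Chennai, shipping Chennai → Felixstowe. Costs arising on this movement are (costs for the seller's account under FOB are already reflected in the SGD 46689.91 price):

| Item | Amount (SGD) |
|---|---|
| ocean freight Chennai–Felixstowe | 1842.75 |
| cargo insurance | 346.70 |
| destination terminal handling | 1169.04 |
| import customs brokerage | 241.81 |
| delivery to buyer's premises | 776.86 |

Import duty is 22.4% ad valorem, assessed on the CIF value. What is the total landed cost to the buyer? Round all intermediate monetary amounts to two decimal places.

FOB: the seller bears costs until goods are on board at the origin port; the buyer bears freight, insurance and all costs thereafter.
CIF value = FOB price + freight + insurance = 46689.91 + 1842.75 + 346.70 = 48879.36
Import duty = 48879.36 × 22.4% = 10948.98
Buyer bears: freight 1842.75 + insurance 346.70 + destination terminal 1169.04 + brokerage 241.81 + delivery 776.86 + duty 10948.98 = 15326.14
Landed cost = invoice 46689.91 + 15326.14 = 62016.05

Total landed cost: SGD 62016.05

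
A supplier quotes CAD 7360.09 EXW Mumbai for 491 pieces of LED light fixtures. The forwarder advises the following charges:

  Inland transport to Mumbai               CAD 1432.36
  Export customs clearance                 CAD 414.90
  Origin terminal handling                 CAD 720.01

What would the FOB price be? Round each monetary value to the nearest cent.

From EXW to FOB, the seller additionally bears: inland to port, export clearance, origin terminal.
FOB price = 7360.09 + 1432.36 + 414.90 + 720.01 = 9927.36

FOB price: CAD 9927.36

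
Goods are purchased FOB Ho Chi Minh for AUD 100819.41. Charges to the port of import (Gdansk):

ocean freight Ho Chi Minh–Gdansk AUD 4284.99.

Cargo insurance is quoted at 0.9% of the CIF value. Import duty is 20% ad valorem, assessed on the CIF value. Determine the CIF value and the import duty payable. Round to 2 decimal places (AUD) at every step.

Let C be the CIF value. C = FOB price + freight + 0.9% × C
C − 0.9% × C = 100819.41 + 4284.99
0.991 × C = 105104.40
C = 105104.40 / 0.991 = 106058.93
Insurance premium = 0.9% × 106058.93 = 954.53
Import duty = 106058.93 × 20% = 21211.79

CIF value: AUD 106058.93; import duty: AUD 21211.79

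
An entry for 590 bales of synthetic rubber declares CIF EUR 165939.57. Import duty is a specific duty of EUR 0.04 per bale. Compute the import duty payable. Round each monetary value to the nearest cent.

Import duty = 590 × 0.04 = 23.60

Import duty: EUR 23.60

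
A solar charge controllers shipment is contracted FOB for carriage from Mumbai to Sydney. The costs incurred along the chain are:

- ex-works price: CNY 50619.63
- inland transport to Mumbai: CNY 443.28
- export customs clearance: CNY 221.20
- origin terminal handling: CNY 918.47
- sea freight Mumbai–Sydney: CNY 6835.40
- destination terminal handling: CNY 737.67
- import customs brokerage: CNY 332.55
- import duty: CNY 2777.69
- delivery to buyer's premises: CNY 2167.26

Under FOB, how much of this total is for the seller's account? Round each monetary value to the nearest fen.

Seller's account: CNY 52202.58

FOB: the seller bears costs until goods are on board at the origin port; the buyer bears freight, insurance and all costs thereafter.
Seller's account: goods 50619.63 + inland to port 443.28 + export clearance 221.20 + origin terminal 918.47 = 52202.58
Buyer's account: freight 6835.40 + destination terminal 737.67 + brokerage 332.55 + duty 2777.69 + delivery 2167.26 = 12850.57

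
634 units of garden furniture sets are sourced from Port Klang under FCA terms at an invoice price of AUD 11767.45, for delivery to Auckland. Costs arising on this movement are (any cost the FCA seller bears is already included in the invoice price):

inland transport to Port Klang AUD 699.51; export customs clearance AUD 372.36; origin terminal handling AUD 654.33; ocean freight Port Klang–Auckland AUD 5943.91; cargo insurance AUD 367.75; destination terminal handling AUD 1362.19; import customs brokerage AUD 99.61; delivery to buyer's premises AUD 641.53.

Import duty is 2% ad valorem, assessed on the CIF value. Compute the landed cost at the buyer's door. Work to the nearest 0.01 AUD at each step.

FCA: the seller delivers export-cleared goods to the carrier; the buyer bears costs from that point.
Already in the invoice (seller's account under FCA): inland to port, export clearance — exclude.
CIF value = FCA price + origin terminal + freight + insurance = 11767.45 + 654.33 + 5943.91 + 367.75 = 18733.44
Import duty = 18733.44 × 2% = 374.67
Buyer bears: origin terminal 654.33 + freight 5943.91 + insurance 367.75 + destination terminal 1362.19 + brokerage 99.61 + delivery 641.53 + duty 374.67 = 9443.99
Landed cost = invoice 11767.45 + 9443.99 = 21211.44

Total landed cost: AUD 21211.44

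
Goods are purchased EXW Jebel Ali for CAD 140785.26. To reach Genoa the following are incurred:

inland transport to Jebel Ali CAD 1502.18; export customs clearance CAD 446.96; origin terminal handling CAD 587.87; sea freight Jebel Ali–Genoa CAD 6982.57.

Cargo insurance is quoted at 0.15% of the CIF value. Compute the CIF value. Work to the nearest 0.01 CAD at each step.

CIF value: CAD 150530.64

Let C be the CIF value. C = EXW price + pre-shipment costs + freight + 0.15% × C
C − 0.15% × C = 140785.26 + 1502.18 + 446.96 + 587.87 + 6982.57
0.9985 × C = 150304.84
C = 150304.84 / 0.9985 = 150530.64
Insurance premium = 0.15% × 150530.64 = 225.80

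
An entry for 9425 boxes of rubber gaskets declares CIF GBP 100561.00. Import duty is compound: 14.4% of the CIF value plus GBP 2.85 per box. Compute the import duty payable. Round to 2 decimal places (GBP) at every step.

Import duty: GBP 41342.03

Ad valorem component: 100561.00 × 14.4% = 14480.78
Specific component: 9425 × 2.85 = 26861.25
Import duty = 14480.78 + 26861.25 = 41342.03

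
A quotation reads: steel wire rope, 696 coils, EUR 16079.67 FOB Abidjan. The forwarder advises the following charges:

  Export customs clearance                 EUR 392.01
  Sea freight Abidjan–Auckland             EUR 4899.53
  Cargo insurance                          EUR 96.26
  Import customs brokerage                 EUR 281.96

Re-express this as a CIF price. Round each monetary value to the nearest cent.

Not relevant to the conversion: export clearance — on the seller under both FOB and CIF; already in the FOB price and stays in the CIF price. brokerage — on the buyer under both terms; not part of either seller's price.
From FOB to CIF, the seller additionally bears: freight, insurance.
CIF price = 16079.67 + 4899.53 + 96.26 = 21075.46

CIF price: EUR 21075.46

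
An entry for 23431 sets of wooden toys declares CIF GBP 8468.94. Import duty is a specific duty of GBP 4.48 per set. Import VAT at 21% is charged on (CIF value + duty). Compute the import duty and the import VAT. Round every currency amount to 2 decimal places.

Import duty = 23431 × 4.48 = 104970.88
VAT base = CIF + duty = 8468.94 + 104970.88 = 113439.82
Import VAT = 113439.82 × 21% = 23822.36

Import duty: GBP 104970.88; import VAT: GBP 23822.36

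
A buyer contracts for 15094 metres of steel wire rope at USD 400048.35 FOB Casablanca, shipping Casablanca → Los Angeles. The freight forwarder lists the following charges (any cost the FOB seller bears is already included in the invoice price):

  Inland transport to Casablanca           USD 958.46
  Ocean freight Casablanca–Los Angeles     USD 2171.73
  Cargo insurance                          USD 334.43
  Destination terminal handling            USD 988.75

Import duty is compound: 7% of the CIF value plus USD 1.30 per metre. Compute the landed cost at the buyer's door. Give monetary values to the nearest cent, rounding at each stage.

Total landed cost: USD 451344.28

FOB: the seller bears costs until goods are on board at the origin port; the buyer bears freight, insurance and all costs thereafter.
Already in the invoice (seller's account under FOB): inland to port — exclude.
CIF value = FOB price + freight + insurance = 400048.35 + 2171.73 + 334.43 = 402554.51
Ad valorem component: 402554.51 × 7% = 28178.82
Specific component: 15094 × 1.30 = 19622.20
Import duty = 28178.82 + 19622.20 = 47801.02
Buyer bears: freight 2171.73 + insurance 334.43 + destination terminal 988.75 + duty 47801.02 = 51295.93
Landed cost = invoice 400048.35 + 51295.93 = 451344.28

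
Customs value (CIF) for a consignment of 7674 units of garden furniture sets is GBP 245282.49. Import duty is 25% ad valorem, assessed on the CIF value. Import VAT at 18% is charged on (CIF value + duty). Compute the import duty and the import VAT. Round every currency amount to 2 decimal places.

Import duty = 245282.49 × 25% = 61320.62
VAT base = CIF + duty = 245282.49 + 61320.62 = 306603.11
Import VAT = 306603.11 × 18% = 55188.56

Import duty: GBP 61320.62; import VAT: GBP 55188.56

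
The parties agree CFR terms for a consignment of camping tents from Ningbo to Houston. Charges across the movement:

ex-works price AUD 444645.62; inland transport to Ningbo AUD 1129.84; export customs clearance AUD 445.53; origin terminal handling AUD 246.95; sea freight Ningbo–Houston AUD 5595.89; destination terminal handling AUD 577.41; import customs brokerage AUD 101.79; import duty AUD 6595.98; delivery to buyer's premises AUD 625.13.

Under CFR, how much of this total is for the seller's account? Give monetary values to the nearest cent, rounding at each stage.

Seller's account: AUD 452063.83

CFR: the seller pays costs through ocean freight to the destination port, but not insurance.
Seller's account: goods 444645.62 + inland to port 1129.84 + export clearance 445.53 + origin terminal 246.95 + freight 5595.89 = 452063.83
Buyer's account: destination terminal 577.41 + brokerage 101.79 + duty 6595.98 + delivery 625.13 = 7900.31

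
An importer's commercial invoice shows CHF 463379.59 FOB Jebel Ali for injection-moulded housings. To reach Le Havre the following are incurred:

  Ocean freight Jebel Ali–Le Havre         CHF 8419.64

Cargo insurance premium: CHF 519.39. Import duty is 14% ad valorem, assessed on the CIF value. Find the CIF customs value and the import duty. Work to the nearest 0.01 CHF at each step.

CIF value: CHF 472318.62; import duty: CHF 66124.61

CIF = FOB price + freight + insurance
CIF = 463379.59 + 8419.64 + 519.39 = 472318.62
Import duty = 472318.62 × 14% = 66124.61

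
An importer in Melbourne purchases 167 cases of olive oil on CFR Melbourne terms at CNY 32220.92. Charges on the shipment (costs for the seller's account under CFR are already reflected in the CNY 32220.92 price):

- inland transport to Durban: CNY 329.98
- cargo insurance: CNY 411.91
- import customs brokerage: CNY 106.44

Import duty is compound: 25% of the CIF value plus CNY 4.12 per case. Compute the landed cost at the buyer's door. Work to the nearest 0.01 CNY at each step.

Total landed cost: CNY 41585.52

CFR: the seller pays costs through ocean freight to the destination port, but not insurance.
Already in the invoice (seller's account under CFR): inland to port — exclude.
CIF value = CFR price + insurance = 32220.92 + 411.91 = 32632.83
Ad valorem component: 32632.83 × 25% = 8158.21
Specific component: 167 × 4.12 = 688.04
Import duty = 8158.21 + 688.04 = 8846.25
Buyer bears: insurance 411.91 + brokerage 106.44 + duty 8846.25 = 9364.60
Landed cost = invoice 32220.92 + 9364.60 = 41585.52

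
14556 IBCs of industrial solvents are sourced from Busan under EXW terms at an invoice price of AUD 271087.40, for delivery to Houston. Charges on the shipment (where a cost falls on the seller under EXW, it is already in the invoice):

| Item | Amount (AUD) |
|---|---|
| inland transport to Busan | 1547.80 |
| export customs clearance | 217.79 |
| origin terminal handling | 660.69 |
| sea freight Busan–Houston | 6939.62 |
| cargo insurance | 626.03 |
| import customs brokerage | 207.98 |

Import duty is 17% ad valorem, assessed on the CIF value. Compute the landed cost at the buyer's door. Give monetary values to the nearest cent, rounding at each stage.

EXW: the seller makes goods available at their premises; the buyer bears all onward costs.
CIF value = EXW price + inland to port + export clearance + origin terminal + freight + insurance = 271087.40 + 1547.80 + 217.79 + 660.69 + 6939.62 + 626.03 = 281079.33
Import duty = 281079.33 × 17% = 47783.49
Buyer bears: inland to port 1547.80 + export clearance 217.79 + origin terminal 660.69 + freight 6939.62 + insurance 626.03 + brokerage 207.98 + duty 47783.49 = 57983.40
Landed cost = invoice 271087.40 + 57983.40 = 329070.80

Total landed cost: AUD 329070.80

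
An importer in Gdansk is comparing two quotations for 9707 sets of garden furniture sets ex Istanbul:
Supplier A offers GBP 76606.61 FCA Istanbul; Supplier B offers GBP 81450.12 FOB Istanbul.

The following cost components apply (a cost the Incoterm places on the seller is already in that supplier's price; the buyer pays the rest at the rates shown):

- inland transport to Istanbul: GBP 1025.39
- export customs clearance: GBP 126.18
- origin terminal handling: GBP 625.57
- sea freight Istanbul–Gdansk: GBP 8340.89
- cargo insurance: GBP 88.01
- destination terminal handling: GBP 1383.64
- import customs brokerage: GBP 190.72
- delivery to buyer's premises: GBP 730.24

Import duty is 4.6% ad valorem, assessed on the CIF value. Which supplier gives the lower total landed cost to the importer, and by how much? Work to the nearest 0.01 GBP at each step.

Supplier A (FCA):
CIF value = FCA price + origin terminal + freight + insurance = 76606.61 + 625.57 + 8340.89 + 88.01 = 85661.08
Import duty = 85661.08 × 4.6% = 3940.41
Buyer bears (A): 625.57 + 8340.89 + 88.01 + 1383.64 + 190.72 + 730.24 = 11359.07
Landed cost (A) = invoice 76606.61 + 11359.07 + duty 3940.41 = 91906.09
Supplier B (FOB):
CIF value = FOB price + freight + insurance = 81450.12 + 8340.89 + 88.01 = 89879.02
Import duty = 89879.02 × 4.6% = 4134.43
Buyer bears (B): 8340.89 + 88.01 + 1383.64 + 190.72 + 730.24 = 10733.50
Landed cost (B) = invoice 81450.12 + 10733.50 + duty 4134.43 = 96318.05
Difference = |91906.09 − 96318.05| = 4411.96

Supplier A is cheaper by GBP 4411.96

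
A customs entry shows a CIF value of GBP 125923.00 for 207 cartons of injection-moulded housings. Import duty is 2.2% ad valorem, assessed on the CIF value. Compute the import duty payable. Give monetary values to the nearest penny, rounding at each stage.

Import duty: GBP 2770.31

Import duty = 125923.00 × 2.2% = 2770.31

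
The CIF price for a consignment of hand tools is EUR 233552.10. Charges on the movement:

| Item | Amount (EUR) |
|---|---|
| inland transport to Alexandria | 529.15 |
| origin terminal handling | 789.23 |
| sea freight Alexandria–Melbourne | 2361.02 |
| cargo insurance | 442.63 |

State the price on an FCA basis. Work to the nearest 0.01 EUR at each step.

FCA price: EUR 229959.22

Not relevant to the conversion: inland to port — on the seller under both CIF and FCA; already in the CIF price and stays in the FCA price.
From CIF to FCA, the seller no longer bears: origin terminal, freight, insurance.
FCA price = 233552.10 − 789.23 − 2361.02 − 442.63 = 229959.22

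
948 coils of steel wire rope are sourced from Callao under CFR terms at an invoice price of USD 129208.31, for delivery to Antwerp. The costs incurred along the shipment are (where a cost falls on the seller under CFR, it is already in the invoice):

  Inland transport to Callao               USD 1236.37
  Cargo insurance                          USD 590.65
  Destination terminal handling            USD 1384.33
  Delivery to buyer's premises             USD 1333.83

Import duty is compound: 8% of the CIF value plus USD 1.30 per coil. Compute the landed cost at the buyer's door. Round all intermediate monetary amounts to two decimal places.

Total landed cost: USD 144133.44

CFR: the seller pays costs through ocean freight to the destination port, but not insurance.
Already in the invoice (seller's account under CFR): inland to port — exclude.
CIF value = CFR price + insurance = 129208.31 + 590.65 = 129798.96
Ad valorem component: 129798.96 × 8% = 10383.92
Specific component: 948 × 1.30 = 1232.40
Import duty = 10383.92 + 1232.40 = 11616.32
Buyer bears: insurance 590.65 + destination terminal 1384.33 + delivery 1333.83 + duty 11616.32 = 14925.13
Landed cost = invoice 129208.31 + 14925.13 = 144133.44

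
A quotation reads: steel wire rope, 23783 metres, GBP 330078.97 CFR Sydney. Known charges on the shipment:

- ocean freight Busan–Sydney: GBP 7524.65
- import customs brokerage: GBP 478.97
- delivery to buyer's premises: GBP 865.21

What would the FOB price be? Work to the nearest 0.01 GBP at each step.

Not relevant to the conversion: delivery, brokerage — on the buyer under both terms; not part of either seller's price.
From CFR to FOB, the seller no longer bears: freight.
FOB price = 330078.97 − 7524.65 = 322554.32

FOB price: GBP 322554.32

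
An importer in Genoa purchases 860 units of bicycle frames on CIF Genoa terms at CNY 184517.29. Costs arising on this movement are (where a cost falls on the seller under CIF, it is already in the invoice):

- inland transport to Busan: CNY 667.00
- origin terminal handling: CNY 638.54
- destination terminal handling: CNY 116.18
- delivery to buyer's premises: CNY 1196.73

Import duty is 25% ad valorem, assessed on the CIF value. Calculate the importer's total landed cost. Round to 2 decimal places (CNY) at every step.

Total landed cost: CNY 231959.52

CIF: the seller pays costs through ocean freight and marine insurance to the destination port.
Already in the invoice (seller's account under CIF): inland to port, origin terminal — exclude.
The CIF price already equals the CIF value: 184517.29
Import duty = 184517.29 × 25% = 46129.32
Buyer bears: destination terminal 116.18 + delivery 1196.73 + duty 46129.32 = 47442.23
Landed cost = invoice 184517.29 + 47442.23 = 231959.52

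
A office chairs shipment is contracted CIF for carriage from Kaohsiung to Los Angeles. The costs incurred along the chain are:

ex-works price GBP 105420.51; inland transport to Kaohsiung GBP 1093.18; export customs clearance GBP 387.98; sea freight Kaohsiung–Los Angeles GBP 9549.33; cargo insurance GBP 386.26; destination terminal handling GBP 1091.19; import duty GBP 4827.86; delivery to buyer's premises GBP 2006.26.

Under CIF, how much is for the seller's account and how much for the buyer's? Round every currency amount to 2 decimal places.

Seller: GBP 116837.26; buyer: GBP 7925.31

CIF: the seller pays costs through ocean freight and marine insurance to the destination port.
Seller's account: goods 105420.51 + inland to port 1093.18 + export clearance 387.98 + freight 9549.33 + insurance 386.26 = 116837.26
Buyer's account: destination terminal 1091.19 + duty 4827.86 + delivery 2006.26 = 7925.31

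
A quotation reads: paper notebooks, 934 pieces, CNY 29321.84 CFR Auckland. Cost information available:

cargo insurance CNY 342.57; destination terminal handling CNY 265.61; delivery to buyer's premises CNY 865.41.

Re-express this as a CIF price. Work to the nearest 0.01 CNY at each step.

CIF price: CNY 29664.41

Not relevant to the conversion: destination terminal, delivery — on the buyer under both terms; not part of either seller's price.
From CFR to CIF, the seller additionally bears: insurance.
CIF price = 29321.84 + 342.57 = 29664.41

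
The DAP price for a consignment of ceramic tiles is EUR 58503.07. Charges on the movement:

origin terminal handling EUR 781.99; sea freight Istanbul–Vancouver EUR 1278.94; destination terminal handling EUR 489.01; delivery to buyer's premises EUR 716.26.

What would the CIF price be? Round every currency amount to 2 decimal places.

CIF price: EUR 57297.80

Not relevant to the conversion: origin terminal, freight — on the seller under both DAP and CIF; already in the DAP price and stays in the CIF price.
From DAP to CIF, the seller no longer bears: destination terminal, delivery.
CIF price = 58503.07 − 489.01 − 716.26 = 57297.80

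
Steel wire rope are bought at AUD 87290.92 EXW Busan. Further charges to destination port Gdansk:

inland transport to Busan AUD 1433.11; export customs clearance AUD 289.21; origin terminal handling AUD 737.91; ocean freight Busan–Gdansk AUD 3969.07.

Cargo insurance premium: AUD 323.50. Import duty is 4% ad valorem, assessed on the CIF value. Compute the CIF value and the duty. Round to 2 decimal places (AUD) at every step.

CIF = EXW price + pre-shipment costs + freight + insurance
CIF = 87290.92 + 1433.11 + 289.21 + 737.91 + 3969.07 + 323.50 = 94043.72
Import duty = 94043.72 × 4% = 3761.75

CIF value: AUD 94043.72; import duty: AUD 3761.75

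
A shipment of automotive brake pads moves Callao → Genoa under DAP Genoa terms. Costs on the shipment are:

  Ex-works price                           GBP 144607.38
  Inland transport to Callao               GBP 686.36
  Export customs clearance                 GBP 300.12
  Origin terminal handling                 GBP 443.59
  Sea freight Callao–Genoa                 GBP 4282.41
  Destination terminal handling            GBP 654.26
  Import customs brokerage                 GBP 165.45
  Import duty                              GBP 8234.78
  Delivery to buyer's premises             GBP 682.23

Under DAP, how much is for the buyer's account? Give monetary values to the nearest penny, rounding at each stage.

Buyer's account: GBP 8400.23

DAP: the seller bears all costs to the named destination except import duty and clearance.
Seller's account: goods 144607.38 + inland to port 686.36 + export clearance 300.12 + origin terminal 443.59 + freight 4282.41 + destination terminal 654.26 + delivery 682.23 = 151656.35
Buyer's account: brokerage 165.45 + duty 8234.78 = 8400.23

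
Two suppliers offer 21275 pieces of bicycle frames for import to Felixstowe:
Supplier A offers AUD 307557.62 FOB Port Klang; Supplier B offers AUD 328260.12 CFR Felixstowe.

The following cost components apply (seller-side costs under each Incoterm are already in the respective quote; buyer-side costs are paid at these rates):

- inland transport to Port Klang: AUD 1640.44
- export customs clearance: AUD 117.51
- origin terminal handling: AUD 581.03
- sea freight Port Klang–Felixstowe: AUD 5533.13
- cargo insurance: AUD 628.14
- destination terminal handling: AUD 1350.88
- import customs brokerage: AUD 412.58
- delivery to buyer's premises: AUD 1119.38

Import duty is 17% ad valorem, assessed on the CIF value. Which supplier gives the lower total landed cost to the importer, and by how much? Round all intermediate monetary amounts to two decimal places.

Supplier A (FOB):
CIF value = FOB price + freight + insurance = 307557.62 + 5533.13 + 628.14 = 313718.89
Import duty = 313718.89 × 17% = 53332.21
Buyer bears (A): 5533.13 + 628.14 + 1350.88 + 412.58 + 1119.38 = 9044.11
Landed cost (A) = invoice 307557.62 + 9044.11 + duty 53332.21 = 369933.94
Supplier B (CFR):
CIF value = CFR price + insurance = 328260.12 + 628.14 = 328888.26
Import duty = 328888.26 × 17% = 55911.00
Buyer bears (B): 628.14 + 1350.88 + 412.58 + 1119.38 = 3510.98
Landed cost (B) = invoice 328260.12 + 3510.98 + duty 55911.00 = 387682.10
Difference = |369933.94 − 387682.10| = 17748.16

Supplier A is cheaper by AUD 17748.16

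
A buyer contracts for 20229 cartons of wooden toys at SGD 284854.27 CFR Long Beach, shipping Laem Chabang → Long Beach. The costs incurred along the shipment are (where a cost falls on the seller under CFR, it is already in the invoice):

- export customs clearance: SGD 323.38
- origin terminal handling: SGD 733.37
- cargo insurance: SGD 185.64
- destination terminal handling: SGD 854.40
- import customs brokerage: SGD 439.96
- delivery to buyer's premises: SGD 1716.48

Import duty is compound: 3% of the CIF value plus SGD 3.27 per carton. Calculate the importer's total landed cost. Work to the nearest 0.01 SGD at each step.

Total landed cost: SGD 362750.78

CFR: the seller pays costs through ocean freight to the destination port, but not insurance.
Already in the invoice (seller's account under CFR): export clearance, origin terminal — exclude.
CIF value = CFR price + insurance = 284854.27 + 185.64 = 285039.91
Ad valorem component: 285039.91 × 3% = 8551.20
Specific component: 20229 × 3.27 = 66148.83
Import duty = 8551.20 + 66148.83 = 74700.03
Buyer bears: insurance 185.64 + destination terminal 854.40 + brokerage 439.96 + delivery 1716.48 + duty 74700.03 = 77896.51
Landed cost = invoice 284854.27 + 77896.51 = 362750.78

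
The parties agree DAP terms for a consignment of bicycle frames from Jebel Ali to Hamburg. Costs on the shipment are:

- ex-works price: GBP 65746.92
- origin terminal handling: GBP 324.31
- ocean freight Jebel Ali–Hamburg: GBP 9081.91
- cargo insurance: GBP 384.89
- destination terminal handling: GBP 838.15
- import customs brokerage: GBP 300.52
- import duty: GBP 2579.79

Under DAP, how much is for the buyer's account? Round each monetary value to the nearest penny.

DAP: the seller bears all costs to the named destination except import duty and clearance.
Seller's account: goods 65746.92 + origin terminal 324.31 + freight 9081.91 + insurance 384.89 + destination terminal 838.15 = 76376.18
Buyer's account: brokerage 300.52 + duty 2579.79 = 2880.31

Buyer's account: GBP 2880.31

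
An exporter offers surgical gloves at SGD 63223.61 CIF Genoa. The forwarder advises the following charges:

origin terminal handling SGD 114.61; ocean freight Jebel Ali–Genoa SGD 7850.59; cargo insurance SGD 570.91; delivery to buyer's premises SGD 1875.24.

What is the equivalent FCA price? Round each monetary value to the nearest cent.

Not relevant to the conversion: delivery — on the buyer under both terms; not part of either seller's price.
From CIF to FCA, the seller no longer bears: origin terminal, freight, insurance.
FCA price = 63223.61 − 114.61 − 7850.59 − 570.91 = 54687.50

FCA price: SGD 54687.50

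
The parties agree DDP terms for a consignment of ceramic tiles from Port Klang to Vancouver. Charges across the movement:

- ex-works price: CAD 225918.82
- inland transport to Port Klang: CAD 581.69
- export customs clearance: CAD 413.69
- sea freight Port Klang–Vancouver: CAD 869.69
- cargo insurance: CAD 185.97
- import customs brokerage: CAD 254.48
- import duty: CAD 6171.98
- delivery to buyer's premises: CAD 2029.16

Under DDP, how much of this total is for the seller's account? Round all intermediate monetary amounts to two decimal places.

DDP: the seller bears all costs including import duty.
Seller's account: goods 225918.82 + inland to port 581.69 + export clearance 413.69 + freight 869.69 + insurance 185.97 + brokerage 254.48 + duty 6171.98 + delivery 2029.16 = 236425.48
Buyer's account: 0.00

Seller's account: CAD 236425.48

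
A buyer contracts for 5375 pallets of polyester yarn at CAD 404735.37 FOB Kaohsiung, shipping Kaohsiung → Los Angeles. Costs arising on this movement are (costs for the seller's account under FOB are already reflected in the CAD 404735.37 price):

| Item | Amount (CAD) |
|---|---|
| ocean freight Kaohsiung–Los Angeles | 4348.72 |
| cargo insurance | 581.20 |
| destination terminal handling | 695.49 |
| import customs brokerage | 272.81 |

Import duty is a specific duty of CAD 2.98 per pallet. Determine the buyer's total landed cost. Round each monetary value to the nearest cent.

Total landed cost: CAD 426651.09

FOB: the seller bears costs until goods are on board at the origin port; the buyer bears freight, insurance and all costs thereafter.
CIF value = FOB price + freight + insurance = 404735.37 + 4348.72 + 581.20 = 409665.29
Import duty = 5375 × 2.98 = 16017.50
Buyer bears: freight 4348.72 + insurance 581.20 + destination terminal 695.49 + brokerage 272.81 + duty 16017.50 = 21915.72
Landed cost = invoice 404735.37 + 21915.72 = 426651.09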